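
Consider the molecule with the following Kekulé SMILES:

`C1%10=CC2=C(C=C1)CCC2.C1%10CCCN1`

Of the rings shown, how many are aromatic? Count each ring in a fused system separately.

1

The SMILES encodes a six-membered carbon ring with three alternating C=C double bonds, fused to a saturated five-membered carbon ring; a five-membered saturated ring of four carbons and one N–H nitrogen.
The 6-membered ring is fully conjugated (every ring atom contributes a p orbital); 3 ring double bonds give 6 π electrons. Since 6 = 4n+2 (n=1), it is aromatic (benzene ring).
The 5-membered ring has three sp³ carbons, so it is not fully conjugated — not aromatic (cyclopentane ring).
The 5-membered ring with one N–H has only sp³ atoms, so it is not fully conjugated — not aromatic (pyrrolidine).
1 of the 3 rings is aromatic. Total: 1.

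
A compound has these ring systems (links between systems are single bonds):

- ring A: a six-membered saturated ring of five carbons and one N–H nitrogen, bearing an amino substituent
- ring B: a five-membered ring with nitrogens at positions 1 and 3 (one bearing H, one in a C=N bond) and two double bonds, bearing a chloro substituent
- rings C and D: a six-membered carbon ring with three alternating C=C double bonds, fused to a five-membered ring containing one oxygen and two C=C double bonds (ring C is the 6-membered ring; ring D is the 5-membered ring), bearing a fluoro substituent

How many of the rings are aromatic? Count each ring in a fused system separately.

Ring A has only sp³ atoms, so it is not fully conjugated — not aromatic (piperidine).
Ring B has a continuous p-orbital overlap around the ring; 2 ring double bonds (4 π electrons) plus a heteroatom lone pair (2) give 6 π electrons. 6 = 4(1)+2, so ring B is aromatic (imidazole).
Rings C and D form a fused bicyclic system (with one oxygen) with 9 sp² atoms and 10 π electrons from ring double bonds plus a heteroatom lone pair. 10 = 4(2)+2, so the system is aromatic and both rings count as aromatic (benzofuran).
Aromatic: B, C, D. Total: 3.

3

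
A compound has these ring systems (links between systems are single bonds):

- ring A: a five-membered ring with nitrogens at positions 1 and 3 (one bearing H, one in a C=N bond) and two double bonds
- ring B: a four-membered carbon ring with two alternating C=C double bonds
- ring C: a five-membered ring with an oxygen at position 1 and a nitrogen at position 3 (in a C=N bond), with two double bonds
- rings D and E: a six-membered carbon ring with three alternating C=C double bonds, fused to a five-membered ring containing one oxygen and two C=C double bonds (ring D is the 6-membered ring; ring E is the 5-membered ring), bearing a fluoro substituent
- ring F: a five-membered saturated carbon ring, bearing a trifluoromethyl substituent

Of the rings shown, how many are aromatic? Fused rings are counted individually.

Ring A is fully conjugated (every ring atom contributes a p orbital); 2 ring double bonds (4 π electrons) plus a heteroatom lone pair (2) give 6 π electrons. 6 = 4(1)+2, so ring A is aromatic (imidazole).
Ring B has only sp² ring atoms; a planar conformation would have a fully conjugated π system of 4 electrons. But 4 = 4(1), which is 4n not 4n+2, so ring B is not aromatic (cyclobutadiene) — cyclobutadiene is antiaromatic and distorts to a rectangle.
Ring C is planar and fully conjugated; 2 ring double bonds (4 π electrons) plus a heteroatom lone pair (2) give 6 π electrons. Since 6 = 4n+2 (n=1), ring C is aromatic (oxazole).
Rings D and E form a fused bicyclic system (with one oxygen) with 9 sp² atoms and 10 π electrons from ring double bonds plus a heteroatom lone pair. 10 = 4(2)+2, so the system is aromatic and both rings count as aromatic (benzofuran).
Ring F has only sp³ atoms, so it is not fully conjugated — not aromatic (cyclopentane).
Aromatic: A, C, D, E. Total: 4.

4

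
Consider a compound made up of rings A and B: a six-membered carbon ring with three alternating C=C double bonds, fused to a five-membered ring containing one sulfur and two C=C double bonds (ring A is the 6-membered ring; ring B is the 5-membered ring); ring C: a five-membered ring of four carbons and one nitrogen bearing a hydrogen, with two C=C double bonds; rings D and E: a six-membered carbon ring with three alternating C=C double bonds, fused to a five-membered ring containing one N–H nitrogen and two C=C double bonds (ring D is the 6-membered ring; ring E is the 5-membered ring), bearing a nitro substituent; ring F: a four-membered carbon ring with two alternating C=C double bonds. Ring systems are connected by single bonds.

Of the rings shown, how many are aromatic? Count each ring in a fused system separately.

Rings A and B form a fused bicyclic system (with one sulfur) with 9 sp² atoms and 10 π electrons from ring double bonds plus a heteroatom lone pair. 10 = 4(2)+2, so the system is aromatic and both rings count as aromatic (benzothiophene).
Ring C is fully conjugated (every ring atom contributes a p orbital); 2 ring double bonds (4 π electrons) plus a heteroatom lone pair (2) give 6 π electrons. 6 = 4(1)+2, so ring C is aromatic (pyrrole).
Rings D and E form a fused bicyclic system (with one N–H) with 9 sp² atoms and 10 π electrons from ring double bonds plus a heteroatom lone pair. 10 = 4(2)+2, so the system is aromatic and both rings count as aromatic (indole).
Ring F has only sp² ring atoms; a planar conformation would have a fully conjugated π system of 4 electrons. But 4 = 4(1), which is 4n not 4n+2, so ring F is not aromatic (cyclobutadiene) — cyclobutadiene is antiaromatic and distorts to a rectangle.
Aromatic: A, B, C, D, E. Total: 5.

5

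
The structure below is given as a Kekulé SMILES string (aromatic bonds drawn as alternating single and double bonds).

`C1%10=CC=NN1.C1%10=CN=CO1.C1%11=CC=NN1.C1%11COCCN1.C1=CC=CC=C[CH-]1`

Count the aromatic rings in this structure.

3

The SMILES encodes a five-membered ring with two adjacent nitrogens (one bearing H, one in a double bond) and two double bonds; a five-membered ring with an oxygen at position 1 and a nitrogen at position 3 (in a C=N bond), with two double bonds; a five-membered ring with two adjacent nitrogens (one bearing H, one in a double bond) and two double bonds; a six-membered saturated ring with an oxygen and an N–H nitrogen at positions 1 and 4; a seven-membered all-carbon ring bearing a negative charge on one carbon, with three C=C double bonds.
The 5-membered ring with two adjacent nitrogens (one N–H, one =N–) is fully conjugated (every ring atom contributes a p orbital); 2 ring double bonds (4 π electrons) plus a heteroatom lone pair (2) give 6 π electrons. Since 6 = 4n+2 (n=1), it is aromatic (pyrazole).
The 5-membered ring with one oxygen and one =N– is planar and fully conjugated; 2 ring double bonds (4 π electrons) plus a heteroatom lone pair (2) give 6 π electrons. 6 = 4(1)+2, so it is aromatic (oxazole).
The second 5-membered ring with two adjacent nitrogens (one N–H, one =N–) has a continuous p-orbital overlap around the ring; 2 ring double bonds (4 π electrons) plus a heteroatom lone pair (2) give 6 π electrons. 6 = 4(1)+2, so it is aromatic (pyrazole).
The 6-membered ring with one oxygen and one N–H (1,4) has only sp³ atoms, so it is not fully conjugated — not aromatic (morpholine).
The 7-membered ring has only sp² ring atoms; a planar conformation would have a fully conjugated π system of 8 electrons. But 8 = 4(2), which is 4n not 4n+2, so it is not aromatic (cycloheptatrienyl anion).
3 of the 5 rings are aromatic. Total: 3.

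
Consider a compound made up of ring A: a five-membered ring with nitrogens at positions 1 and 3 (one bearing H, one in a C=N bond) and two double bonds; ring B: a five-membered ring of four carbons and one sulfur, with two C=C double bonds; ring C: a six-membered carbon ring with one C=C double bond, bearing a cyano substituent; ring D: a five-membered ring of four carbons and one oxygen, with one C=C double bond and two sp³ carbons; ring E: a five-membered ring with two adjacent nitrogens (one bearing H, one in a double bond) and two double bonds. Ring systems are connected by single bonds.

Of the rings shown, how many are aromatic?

Ring A has a continuous p-orbital overlap around the ring; 2 ring double bonds (4 π electrons) plus a heteroatom lone pair (2) give 6 π electrons. Since 6 = 4n+2 (n=1), ring A is aromatic (imidazole).
Ring B is fully conjugated (every ring atom contributes a p orbital); 2 ring double bonds (4 π electrons) plus a heteroatom lone pair (2) give 6 π electrons. Since 6 = 4n+2 (n=1), ring B is aromatic (thiophene).
Ring C has four sp³ carbons, so it is not fully conjugated — not aromatic (cyclohexene).
Ring D has two sp³ carbons, so it is not fully conjugated — not aromatic (2,3-dihydrofuran).
Ring E is planar and fully conjugated; 2 ring double bonds (4 π electrons) plus a heteroatom lone pair (2) give 6 π electrons. 6 = 4(1)+2, so ring E is aromatic (pyrazole).
Aromatic: A, B, E. Total: 3.

3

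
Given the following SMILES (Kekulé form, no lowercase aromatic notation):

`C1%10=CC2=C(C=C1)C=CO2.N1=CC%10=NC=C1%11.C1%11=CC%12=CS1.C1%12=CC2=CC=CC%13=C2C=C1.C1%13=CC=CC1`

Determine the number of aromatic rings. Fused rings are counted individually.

The SMILES encodes a six-membered carbon ring with three alternating C=C double bonds, fused to a five-membered ring containing one oxygen and two C=C double bonds; a six-membered ring with nitrogens at positions 1 and 4 and three alternating double bonds; a five-membered ring of four carbons and one sulfur, with two C=C double bonds; two fused six-membered carbon rings, each with three alternating C=C double bonds; a five-membered carbon ring with two conjugated C=C double bonds and one sp³ carbon.
The fused 6/5-membered bicyclic (with one oxygen) is a single π system with 9 sp² atoms and 10 π electrons from ring double bonds plus a heteroatom lone pair. 10 = 4(2)+2, so the system is aromatic and both rings count as aromatic (benzofuran).
The 6-membered ring with two nitrogens (1,4) is planar and fully conjugated; 3 ring double bonds give 6 π electrons. Since 6 = 4n+2 (n=1), it is aromatic (pyrazine).
The 5-membered ring with one sulfur is fully conjugated (every ring atom contributes a p orbital); 2 ring double bonds (4 π electrons) plus a heteroatom lone pair (2) give 6 π electrons. Since 6 = 4n+2 (n=1), it is aromatic (thiophene).
The fused 6/6-membered bicyclic is a single π system with 10 sp² atoms and 10 π electrons from ring double bonds. 10 = 4(2)+2, so the system is aromatic and both rings count as aromatic (naphthalene).
The 5-membered ring has one sp³ carbon, so it is not fully conjugated — not aromatic (cyclopentadiene).
6 of the 7 rings are aromatic. Total: 6.

6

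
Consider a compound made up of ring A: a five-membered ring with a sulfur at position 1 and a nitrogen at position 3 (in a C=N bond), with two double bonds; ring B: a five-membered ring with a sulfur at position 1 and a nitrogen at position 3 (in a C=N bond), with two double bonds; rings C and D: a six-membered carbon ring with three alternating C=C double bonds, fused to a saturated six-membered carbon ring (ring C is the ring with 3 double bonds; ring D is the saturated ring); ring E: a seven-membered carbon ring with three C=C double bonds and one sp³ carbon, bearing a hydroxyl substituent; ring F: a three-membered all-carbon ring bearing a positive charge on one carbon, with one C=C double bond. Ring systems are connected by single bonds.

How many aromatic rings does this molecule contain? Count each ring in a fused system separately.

4

Ring A is fully conjugated (every ring atom contributes a p orbital); 2 ring double bonds (4 π electrons) plus a heteroatom lone pair (2) give 6 π electrons. Since 6 = 4n+2 (n=1), ring A is aromatic (thiazole).
Ring B is fully conjugated (every ring atom contributes a p orbital); 2 ring double bonds (4 π electrons) plus a heteroatom lone pair (2) give 6 π electrons. 6 = 4(1)+2, so ring B is aromatic (thiazole).
Ring C is fully conjugated (every ring atom contributes a p orbital); 3 ring double bonds give 6 π electrons. That satisfies 4n+2 with n=1, so ring C is aromatic (benzene ring).
Ring D has four sp³ carbons, so it is not fully conjugated — not aromatic (cyclohexane ring).
Ring E has one sp³ carbon, so it is not fully conjugated — not aromatic (cycloheptatriene).
Ring F is fully conjugated (every ring atom contributes a p orbital); 1 ring double bond (2 π electrons) plus the carbocation's empty p orbital (0, but keeps the ring conjugated) give 2 π electrons. Since 2 = 4n+2 (n=0), ring F is aromatic (cyclopropenyl cation).
Aromatic: A, B, C, F. Total: 4.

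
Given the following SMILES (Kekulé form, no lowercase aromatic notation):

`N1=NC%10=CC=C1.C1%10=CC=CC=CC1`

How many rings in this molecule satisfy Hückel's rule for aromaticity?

The SMILES encodes a six-membered ring with two adjacent nitrogens and three alternating double bonds; a seven-membered carbon ring with three C=C double bonds and one sp³ carbon.
The 6-membered ring with two nitrogens (1,2) has a continuous p-orbital overlap around the ring; 3 ring double bonds give 6 π electrons. 6 = 4(1)+2, so it is aromatic (pyridazine).
The 7-membered ring has one sp³ carbon, so it is not fully conjugated — not aromatic (cycloheptatriene).
1 of the 2 rings is aromatic. Total: 1.

1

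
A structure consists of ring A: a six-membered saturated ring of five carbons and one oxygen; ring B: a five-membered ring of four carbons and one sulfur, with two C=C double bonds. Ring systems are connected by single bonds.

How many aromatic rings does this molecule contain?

1

Ring A has only sp³ atoms, so it is not fully conjugated — not aromatic (tetrahydropyran).
Ring B has a continuous p-orbital overlap around the ring; 2 ring double bonds (4 π electrons) plus a heteroatom lone pair (2) give 6 π electrons. That satisfies 4n+2 with n=1, so ring B is aromatic (thiophene).
Aromatic: B. Total: 1.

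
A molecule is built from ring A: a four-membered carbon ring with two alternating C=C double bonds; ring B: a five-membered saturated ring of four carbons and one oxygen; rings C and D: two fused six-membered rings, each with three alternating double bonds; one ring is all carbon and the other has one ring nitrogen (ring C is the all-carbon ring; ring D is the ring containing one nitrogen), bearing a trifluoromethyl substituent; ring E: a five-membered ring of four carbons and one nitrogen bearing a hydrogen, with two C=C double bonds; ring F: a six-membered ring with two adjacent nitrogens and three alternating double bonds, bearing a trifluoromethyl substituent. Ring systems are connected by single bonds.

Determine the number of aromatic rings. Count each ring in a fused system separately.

4

Ring A has only sp² ring atoms; a planar conformation would have a fully conjugated π system of 4 electrons. But 4 = 4(1), which is 4n not 4n+2, so ring A is not aromatic (cyclobutadiene) — cyclobutadiene is antiaromatic and distorts to a rectangle.
Ring B has only sp³ atoms, so it is not fully conjugated — not aromatic (tetrahydrofuran).
Rings C and D form a fused bicyclic system (with one nitrogen) with 10 sp² atoms and 10 π electrons from ring double bonds. 10 = 4(2)+2, so the system is aromatic and both rings count as aromatic (quinoline).
Ring E has a continuous p-orbital overlap around the ring; 2 ring double bonds (4 π electrons) plus a heteroatom lone pair (2) give 6 π electrons. 6 = 4(1)+2, so ring E is aromatic (pyrrole).
Ring F is fully conjugated (every ring atom contributes a p orbital); 3 ring double bonds give 6 π electrons. 6 = 4(1)+2, so ring F is aromatic (pyridazine).
Aromatic: C, D, E, F. Total: 4.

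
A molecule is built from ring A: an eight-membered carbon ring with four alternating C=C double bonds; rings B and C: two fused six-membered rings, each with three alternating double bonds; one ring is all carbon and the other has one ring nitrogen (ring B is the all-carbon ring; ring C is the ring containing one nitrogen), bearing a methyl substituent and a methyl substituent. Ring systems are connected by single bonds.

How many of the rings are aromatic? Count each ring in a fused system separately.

Ring A has only sp² ring atoms; a planar conformation would have a fully conjugated π system of 8 electrons. But 8 = 4(2), which is 4n not 4n+2, so ring A is not aromatic (cyclooctatetraene) — cyclooctatetraene distorts into a non-planar tub to avoid antiaromaticity.
Rings B and C form a fused bicyclic system (with one nitrogen) with 10 sp² atoms and 10 π electrons from ring double bonds. 10 = 4(2)+2, so the system is aromatic and both rings count as aromatic (quinoline).
Aromatic: B, C. Total: 2.

2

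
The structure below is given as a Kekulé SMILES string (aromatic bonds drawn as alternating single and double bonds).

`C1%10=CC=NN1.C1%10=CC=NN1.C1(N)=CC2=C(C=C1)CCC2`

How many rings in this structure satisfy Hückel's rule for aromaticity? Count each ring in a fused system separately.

The SMILES encodes a five-membered ring with two adjacent nitrogens (one bearing H, one in a double bond) and two double bonds; a five-membered ring with two adjacent nitrogens (one bearing H, one in a double bond) and two double bonds; a six-membered carbon ring with three alternating C=C double bonds, fused to a saturated five-membered carbon ring.
The 5-membered ring with two adjacent nitrogens (one N–H, one =N–) is fully conjugated (every ring atom contributes a p orbital); 2 ring double bonds (4 π electrons) plus a heteroatom lone pair (2) give 6 π electrons. Since 6 = 4n+2 (n=1), it is aromatic (pyrazole).
The second 5-membered ring with two adjacent nitrogens (one N–H, one =N–) is planar and fully conjugated; 2 ring double bonds (4 π electrons) plus a heteroatom lone pair (2) give 6 π electrons. That satisfies 4n+2 with n=1, so it is aromatic (pyrazole).
The 6-membered ring is planar and fully conjugated; 3 ring double bonds give 6 π electrons. Since 6 = 4n+2 (n=1), it is aromatic (benzene ring).
The 5-membered ring has three sp³ carbons, so it is not fully conjugated — not aromatic (cyclopentane ring).
3 of the 4 rings are aromatic. Total: 3.

3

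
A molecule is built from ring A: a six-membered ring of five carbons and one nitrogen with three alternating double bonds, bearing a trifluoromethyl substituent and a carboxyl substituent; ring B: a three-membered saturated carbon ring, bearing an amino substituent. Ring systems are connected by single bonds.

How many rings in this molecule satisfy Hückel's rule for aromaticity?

1

Ring A has a continuous p-orbital overlap around the ring; 3 ring double bonds give 6 π electrons. Since 6 = 4n+2 (n=1), ring A is aromatic (pyridine).
Ring B has only sp³ atoms, so it is not fully conjugated — not aromatic (cyclopropane).
Aromatic: A. Total: 1.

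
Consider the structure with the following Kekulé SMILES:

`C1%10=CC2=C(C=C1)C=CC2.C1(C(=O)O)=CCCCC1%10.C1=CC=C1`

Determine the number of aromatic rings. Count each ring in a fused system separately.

1

The SMILES encodes a six-membered carbon ring with three alternating C=C double bonds, fused to a five-membered carbon ring containing one C=C double bond and one sp³ carbon; a six-membered carbon ring with one C=C double bond; a four-membered carbon ring with two alternating C=C double bonds.
The 6-membered ring has a continuous p-orbital overlap around the ring; 3 ring double bonds give 6 π electrons. That satisfies 4n+2 with n=1, so it is aromatic (benzene ring).
The 5-membered ring has one sp³ carbon, so it is not fully conjugated — not aromatic (cyclopentene ring).
The second 6-membered ring has four sp³ carbons, so it is not fully conjugated — not aromatic (cyclohexene).
The 4-membered ring has only sp² ring atoms; a planar conformation would have a fully conjugated π system of 4 electrons. But 4 = 4(1), which is 4n not 4n+2, so it is not aromatic (cyclobutadiene) — cyclobutadiene is antiaromatic and distorts to a rectangle.
1 of the 4 rings is aromatic. Total: 1.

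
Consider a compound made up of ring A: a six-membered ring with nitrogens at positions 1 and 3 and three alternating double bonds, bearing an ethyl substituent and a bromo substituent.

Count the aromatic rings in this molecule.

Ring A has a continuous p-orbital overlap around the ring; 3 ring double bonds give 6 π electrons. That satisfies 4n+2 with n=1, so ring A is aromatic (pyrimidine).

1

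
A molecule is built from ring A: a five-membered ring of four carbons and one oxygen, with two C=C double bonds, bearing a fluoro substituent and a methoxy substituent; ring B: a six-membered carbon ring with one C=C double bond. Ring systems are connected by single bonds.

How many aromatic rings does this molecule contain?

Ring A is fully conjugated (every ring atom contributes a p orbital); 2 ring double bonds (4 π electrons) plus a heteroatom lone pair (2) give 6 π electrons. 6 = 4(1)+2, so ring A is aromatic (furan).
Ring B has four sp³ carbons, so it is not fully conjugated — not aromatic (cyclohexene).
Aromatic: A. Total: 1.

1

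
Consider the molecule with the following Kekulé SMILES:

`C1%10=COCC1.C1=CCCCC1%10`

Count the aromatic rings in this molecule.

0

The SMILES encodes a five-membered ring of four carbons and one oxygen, with one C=C double bond and two sp³ carbons; a six-membered carbon ring with one C=C double bond.
The 5-membered ring with one oxygen has two sp³ carbons, so it is not fully conjugated — not aromatic (2,3-dihydrofuran).
The 6-membered ring has four sp³ carbons, so it is not fully conjugated — not aromatic (cyclohexene).
None of the rings are aromatic. Total: 0.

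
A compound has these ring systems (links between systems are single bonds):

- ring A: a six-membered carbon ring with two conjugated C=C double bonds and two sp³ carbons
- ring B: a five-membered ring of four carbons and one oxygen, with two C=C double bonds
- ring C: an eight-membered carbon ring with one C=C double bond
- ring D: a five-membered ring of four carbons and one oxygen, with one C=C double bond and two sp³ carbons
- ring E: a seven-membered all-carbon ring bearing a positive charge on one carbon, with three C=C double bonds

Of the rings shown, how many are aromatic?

Ring A has two sp³ carbons, so it is not fully conjugated — not aromatic (1,3-cyclohexadiene).
Ring B is fully conjugated (every ring atom contributes a p orbital); 2 ring double bonds (4 π electrons) plus a heteroatom lone pair (2) give 6 π electrons. That satisfies 4n+2 with n=1, so ring B is aromatic (furan).
Ring C has six sp³ carbons, so it is not fully conjugated — not aromatic (cyclooctene).
Ring D has two sp³ carbons, so it is not fully conjugated — not aromatic (2,3-dihydrofuran).
Ring E is planar and fully conjugated; 3 ring double bonds (6 π electrons) plus the carbocation's empty p orbital (0, but keeps the ring conjugated) give 6 π electrons. Since 6 = 4n+2 (n=1), ring E is aromatic (tropylium cation).
Aromatic: B, E. Total: 2.

2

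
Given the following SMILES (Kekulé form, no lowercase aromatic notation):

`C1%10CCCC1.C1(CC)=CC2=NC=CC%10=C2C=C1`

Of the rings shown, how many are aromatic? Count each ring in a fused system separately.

2

The SMILES encodes a five-membered saturated carbon ring; two fused six-membered rings, each with three alternating double bonds; one ring is all carbon and the other has one ring nitrogen.
The 5-membered ring has only sp³ atoms, so it is not fully conjugated — not aromatic (cyclopentane).
The fused 6/6-membered bicyclic (with one nitrogen) is a single π system with 10 sp² atoms and 10 π electrons from ring double bonds. 10 = 4(2)+2, so the system is aromatic and both rings count as aromatic (quinoline).
2 of the 3 rings are aromatic. Total: 2.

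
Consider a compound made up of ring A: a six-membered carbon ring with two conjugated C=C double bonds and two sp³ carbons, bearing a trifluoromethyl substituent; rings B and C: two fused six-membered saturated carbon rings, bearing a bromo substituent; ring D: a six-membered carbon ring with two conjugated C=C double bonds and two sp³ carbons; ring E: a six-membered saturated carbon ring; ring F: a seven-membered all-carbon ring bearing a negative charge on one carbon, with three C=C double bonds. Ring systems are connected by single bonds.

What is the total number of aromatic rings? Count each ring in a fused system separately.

Ring A has two sp³ carbons, so it is not fully conjugated — not aromatic (1,3-cyclohexadiene).
Ring B has only sp³ atoms, so it is not fully conjugated — not aromatic (cyclohexane ring).
Ring C has only sp³ atoms, so it is not fully conjugated — not aromatic (cyclohexane ring).
Ring D has two sp³ carbons, so it is not fully conjugated — not aromatic (1,3-cyclohexadiene).
Ring E has only sp³ atoms, so it is not fully conjugated — not aromatic (cyclohexane).
Ring F has only sp² ring atoms; a planar conformation would have a fully conjugated π system of 8 electrons. But 8 = 4(2), which is 4n not 4n+2, so ring F is not aromatic (cycloheptatrienyl anion).
No ring is aromatic. Total: 0.

0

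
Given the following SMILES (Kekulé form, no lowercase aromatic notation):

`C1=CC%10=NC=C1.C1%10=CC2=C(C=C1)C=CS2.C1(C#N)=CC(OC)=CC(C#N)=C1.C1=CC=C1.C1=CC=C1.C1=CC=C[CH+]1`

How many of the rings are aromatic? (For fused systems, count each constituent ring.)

4

The SMILES encodes a six-membered ring of five carbons and one nitrogen with three alternating double bonds; a six-membered carbon ring with three alternating C=C double bonds, fused to a five-membered ring containing one sulfur and two C=C double bonds; a six-membered carbon ring with three alternating C=C double bonds; a four-membered carbon ring with two alternating C=C double bonds; a four-membered carbon ring with two alternating C=C double bonds; a five-membered all-carbon ring bearing a positive charge on one carbon, with two C=C double bonds.
The 6-membered ring with one nitrogen has a continuous p-orbital overlap around the ring; 3 ring double bonds give 6 π electrons. That satisfies 4n+2 with n=1, so it is aromatic (pyridine).
The fused 6/5-membered bicyclic (with one sulfur) is a single π system with 9 sp² atoms and 10 π electrons from ring double bonds plus a heteroatom lone pair. 10 = 4(2)+2, so the system is aromatic and both rings count as aromatic (benzothiophene).
The 6-membered ring has a continuous p-orbital overlap around the ring; 3 ring double bonds give 6 π electrons. Since 6 = 4n+2 (n=1), it is aromatic (benzene).
The 4-membered ring has only sp² ring atoms; a planar conformation would have a fully conjugated π system of 4 electrons. But 4 = 4(1), which is 4n not 4n+2, so it is not aromatic (cyclobutadiene) — cyclobutadiene is antiaromatic and distorts to a rectangle.
The second 4-membered ring has only sp² ring atoms; a planar conformation would have a fully conjugated π system of 4 electrons. But 4 = 4(1), which is 4n not 4n+2, so it is not aromatic (cyclobutadiene) — cyclobutadiene is antiaromatic and distorts to a rectangle.
The 5-membered ring has only sp² ring atoms; a planar conformation would have a fully conjugated π system of 4 electrons. But 4 = 4(1), which is 4n not 4n+2, so it is not aromatic (cyclopentadienyl cation).
4 of the 7 rings are aromatic. Total: 4.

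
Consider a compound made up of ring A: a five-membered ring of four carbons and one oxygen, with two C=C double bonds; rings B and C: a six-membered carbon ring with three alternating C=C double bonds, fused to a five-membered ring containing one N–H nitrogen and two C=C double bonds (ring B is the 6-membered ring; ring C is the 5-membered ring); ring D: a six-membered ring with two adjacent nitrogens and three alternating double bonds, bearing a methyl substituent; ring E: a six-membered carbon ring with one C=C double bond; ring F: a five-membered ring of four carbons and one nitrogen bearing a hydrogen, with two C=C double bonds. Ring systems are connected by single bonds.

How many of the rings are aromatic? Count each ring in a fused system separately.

5

Ring A is planar and fully conjugated; 2 ring double bonds (4 π electrons) plus a heteroatom lone pair (2) give 6 π electrons. 6 = 4(1)+2, so ring A is aromatic (furan).
Rings B and C form a fused bicyclic system (with one N–H) with 9 sp² atoms and 10 π electrons from ring double bonds plus a heteroatom lone pair. 10 = 4(2)+2, so the system is aromatic and both rings count as aromatic (indole).
Ring D is fully conjugated (every ring atom contributes a p orbital); 3 ring double bonds give 6 π electrons. Since 6 = 4n+2 (n=1), ring D is aromatic (pyridazine).
Ring E has four sp³ carbons, so it is not fully conjugated — not aromatic (cyclohexene).
Ring F has a continuous p-orbital overlap around the ring; 2 ring double bonds (4 π electrons) plus a heteroatom lone pair (2) give 6 π electrons. 6 = 4(1)+2, so ring F is aromatic (pyrrole).
Aromatic: A, B, C, D, F. Total: 5.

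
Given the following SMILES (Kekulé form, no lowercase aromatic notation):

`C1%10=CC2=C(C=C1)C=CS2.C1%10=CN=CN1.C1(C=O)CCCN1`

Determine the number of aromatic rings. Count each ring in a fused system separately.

3

The SMILES encodes a six-membered carbon ring with three alternating C=C double bonds, fused to a five-membered ring containing one sulfur and two C=C double bonds; a five-membered ring with nitrogens at positions 1 and 3 (one bearing H, one in a C=N bond) and two double bonds; a five-membered saturated ring of four carbons and one N–H nitrogen.
The fused 6/5-membered bicyclic (with one sulfur) is a single π system with 9 sp² atoms and 10 π electrons from ring double bonds plus a heteroatom lone pair. 10 = 4(2)+2, so the system is aromatic and both rings count as aromatic (benzothiophene).
The 5-membered ring with two nitrogens (one N–H, one =N–) is planar and fully conjugated; 2 ring double bonds (4 π electrons) plus a heteroatom lone pair (2) give 6 π electrons. That satisfies 4n+2 with n=1, so it is aromatic (imidazole).
The 5-membered ring with one N–H has only sp³ atoms, so it is not fully conjugated — not aromatic (pyrrolidine).
3 of the 4 rings are aromatic. Total: 3.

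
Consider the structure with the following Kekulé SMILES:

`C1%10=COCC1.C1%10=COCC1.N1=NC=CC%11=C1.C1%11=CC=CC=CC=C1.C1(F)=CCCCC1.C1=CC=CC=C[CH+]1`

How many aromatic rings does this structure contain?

The SMILES encodes a five-membered ring of four carbons and one oxygen, with one C=C double bond and two sp³ carbons; a five-membered ring of four carbons and one oxygen, with one C=C double bond and two sp³ carbons; a six-membered ring with two adjacent nitrogens and three alternating double bonds; an eight-membered carbon ring with four alternating C=C double bonds; a six-membered carbon ring with one C=C double bond; a seven-membered all-carbon ring bearing a positive charge on one carbon, with three C=C double bonds.
The 5-membered ring with one oxygen has two sp³ carbons, so it is not fully conjugated — not aromatic (2,3-dihydrofuran).
The second 5-membered ring with one oxygen has two sp³ carbons, so it is not fully conjugated — not aromatic (2,3-dihydrofuran).
The 6-membered ring with two nitrogens (1,2) has a continuous p-orbital overlap around the ring; 3 ring double bonds give 6 π electrons. 6 = 4(1)+2, so it is aromatic (pyridazine).
The 8-membered ring has only sp² ring atoms; a planar conformation would have a fully conjugated π system of 8 electrons. But 8 = 4(2), which is 4n not 4n+2, so it is not aromatic (cyclooctatetraene) — cyclooctatetraene distorts into a non-planar tub to avoid antiaromaticity.
The 6-membered ring has four sp³ carbons, so it is not fully conjugated — not aromatic (cyclohexene).
The 7-membered ring is fully conjugated (every ring atom contributes a p orbital); 3 ring double bonds (6 π electrons) plus the carbocation's empty p orbital (0, but keeps the ring conjugated) give 6 π electrons. That satisfies 4n+2 with n=1, so it is aromatic (tropylium cation).
2 of the 6 rings are aromatic. Total: 2.

2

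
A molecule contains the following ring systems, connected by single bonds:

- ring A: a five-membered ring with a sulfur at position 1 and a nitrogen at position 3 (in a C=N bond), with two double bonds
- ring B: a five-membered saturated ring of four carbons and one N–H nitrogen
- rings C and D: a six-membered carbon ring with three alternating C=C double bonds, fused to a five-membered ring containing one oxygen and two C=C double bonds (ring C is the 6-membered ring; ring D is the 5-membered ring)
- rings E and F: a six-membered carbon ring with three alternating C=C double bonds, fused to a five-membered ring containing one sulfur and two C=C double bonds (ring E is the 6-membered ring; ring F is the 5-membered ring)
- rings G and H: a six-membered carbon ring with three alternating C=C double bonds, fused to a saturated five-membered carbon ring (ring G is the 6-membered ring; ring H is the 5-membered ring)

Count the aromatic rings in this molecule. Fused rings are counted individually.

6

Ring A is planar and fully conjugated; 2 ring double bonds (4 π electrons) plus a heteroatom lone pair (2) give 6 π electrons. 6 = 4(1)+2, so ring A is aromatic (thiazole).
Ring B has only sp³ atoms, so it is not fully conjugated — not aromatic (pyrrolidine).
Rings C and D form a fused bicyclic system (with one oxygen) with 9 sp² atoms and 10 π electrons from ring double bonds plus a heteroatom lone pair. 10 = 4(2)+2, so the system is aromatic and both rings count as aromatic (benzofuran).
Rings E and F form a fused bicyclic system (with one sulfur) with 9 sp² atoms and 10 π electrons from ring double bonds plus a heteroatom lone pair. 10 = 4(2)+2, so the system is aromatic and both rings count as aromatic (benzothiophene).
Ring G has a continuous p-orbital overlap around the ring; 3 ring double bonds give 6 π electrons. 6 = 4(1)+2, so ring G is aromatic (benzene ring).
Ring H has three sp³ carbons, so it is not fully conjugated — not aromatic (cyclopentane ring).
Aromatic: A, C, D, E, F, G. Total: 6.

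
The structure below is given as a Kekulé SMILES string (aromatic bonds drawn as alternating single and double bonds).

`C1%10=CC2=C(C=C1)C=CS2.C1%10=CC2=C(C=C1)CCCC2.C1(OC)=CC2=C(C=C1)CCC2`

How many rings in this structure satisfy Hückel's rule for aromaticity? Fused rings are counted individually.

4

The SMILES encodes a six-membered carbon ring with three alternating C=C double bonds, fused to a five-membered ring containing one sulfur and two C=C double bonds; a six-membered carbon ring with three alternating C=C double bonds, fused to a saturated six-membered carbon ring; a six-membered carbon ring with three alternating C=C double bonds, fused to a saturated five-membered carbon ring.
The fused 6/5-membered bicyclic (with one sulfur) is a single π system with 9 sp² atoms and 10 π electrons from ring double bonds plus a heteroatom lone pair. 10 = 4(2)+2, so the system is aromatic and both rings count as aromatic (benzothiophene).
The 6-membered ring is planar and fully conjugated; 3 ring double bonds give 6 π electrons. Since 6 = 4n+2 (n=1), it is aromatic (benzene ring).
The second 6-membered ring has four sp³ carbons, so it is not fully conjugated — not aromatic (cyclohexane ring).
The third 6-membered ring has a continuous p-orbital overlap around the ring; 3 ring double bonds give 6 π electrons. That satisfies 4n+2 with n=1, so it is aromatic (benzene ring).
The 5-membered ring has three sp³ carbons, so it is not fully conjugated — not aromatic (cyclopentane ring).
4 of the 6 rings are aromatic. Total: 4.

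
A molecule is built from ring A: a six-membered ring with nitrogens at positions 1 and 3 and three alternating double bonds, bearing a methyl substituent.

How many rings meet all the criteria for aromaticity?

Ring A is planar and fully conjugated; 3 ring double bonds give 6 π electrons. That satisfies 4n+2 with n=1, so ring A is aromatic (pyrimidine).

1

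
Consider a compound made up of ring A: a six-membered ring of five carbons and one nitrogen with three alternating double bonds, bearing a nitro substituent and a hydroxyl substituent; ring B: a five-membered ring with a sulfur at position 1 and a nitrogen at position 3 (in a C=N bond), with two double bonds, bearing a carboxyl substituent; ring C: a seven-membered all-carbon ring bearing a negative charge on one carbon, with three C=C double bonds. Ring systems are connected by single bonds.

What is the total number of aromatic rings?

2

Ring A is planar and fully conjugated; 3 ring double bonds give 6 π electrons. 6 = 4(1)+2, so ring A is aromatic (pyridine).
Ring B has a continuous p-orbital overlap around the ring; 2 ring double bonds (4 π electrons) plus a heteroatom lone pair (2) give 6 π electrons. 6 = 4(1)+2, so ring B is aromatic (thiazole).
Ring C has only sp² ring atoms; a planar conformation would have a fully conjugated π system of 8 electrons. But 8 = 4(2), which is 4n not 4n+2, so ring C is not aromatic (cycloheptatrienyl anion).
Aromatic: A, B. Total: 2.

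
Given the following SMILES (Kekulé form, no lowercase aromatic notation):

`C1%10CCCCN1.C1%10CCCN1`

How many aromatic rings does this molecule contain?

The SMILES encodes a six-membered saturated ring of five carbons and one N–H nitrogen; a five-membered saturated ring of four carbons and one N–H nitrogen.
The 6-membered ring with one N–H has only sp³ atoms, so it is not fully conjugated — not aromatic (piperidine).
The 5-membered ring with one N–H has only sp³ atoms, so it is not fully conjugated — not aromatic (pyrrolidine).
None of the rings are aromatic. Total: 0.

0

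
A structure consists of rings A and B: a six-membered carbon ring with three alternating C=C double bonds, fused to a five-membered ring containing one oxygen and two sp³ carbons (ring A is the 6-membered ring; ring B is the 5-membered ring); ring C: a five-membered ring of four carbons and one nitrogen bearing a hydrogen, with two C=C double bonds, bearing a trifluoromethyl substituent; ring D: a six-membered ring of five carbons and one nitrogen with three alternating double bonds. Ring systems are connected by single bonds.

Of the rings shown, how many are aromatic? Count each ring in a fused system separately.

3

Ring A has a continuous p-orbital overlap around the ring; 3 ring double bonds give 6 π electrons. That satisfies 4n+2 with n=1, so ring A is aromatic (benzene ring).
Ring B has two sp³ carbons, so it is not fully conjugated — not aromatic (oxolane ring).
Ring C has a continuous p-orbital overlap around the ring; 2 ring double bonds (4 π electrons) plus a heteroatom lone pair (2) give 6 π electrons. That satisfies 4n+2 with n=1, so ring C is aromatic (pyrrole).
Ring D is fully conjugated (every ring atom contributes a p orbital); 3 ring double bonds give 6 π electrons. Since 6 = 4n+2 (n=1), ring D is aromatic (pyridine).
Aromatic: A, C, D. Total: 3.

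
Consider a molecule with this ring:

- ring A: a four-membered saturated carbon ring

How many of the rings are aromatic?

0

Ring A has only sp³ atoms, so it is not fully conjugated — not aromatic (cyclobutane).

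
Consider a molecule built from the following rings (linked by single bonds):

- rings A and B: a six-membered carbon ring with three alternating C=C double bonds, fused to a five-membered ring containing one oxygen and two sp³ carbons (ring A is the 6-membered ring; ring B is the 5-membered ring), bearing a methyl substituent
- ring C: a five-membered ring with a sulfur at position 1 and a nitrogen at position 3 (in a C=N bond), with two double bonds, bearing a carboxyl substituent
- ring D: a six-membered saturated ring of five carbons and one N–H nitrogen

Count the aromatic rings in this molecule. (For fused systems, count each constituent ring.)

Ring A is planar and fully conjugated; 3 ring double bonds give 6 π electrons. 6 = 4(1)+2, so ring A is aromatic (benzene ring).
Ring B has two sp³ carbons, so it is not fully conjugated — not aromatic (oxolane ring).
Ring C is fully conjugated (every ring atom contributes a p orbital); 2 ring double bonds (4 π electrons) plus a heteroatom lone pair (2) give 6 π electrons. 6 = 4(1)+2, so ring C is aromatic (thiazole).
Ring D has only sp³ atoms, so it is not fully conjugated — not aromatic (piperidine).
Aromatic: A, C. Total: 2.

2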